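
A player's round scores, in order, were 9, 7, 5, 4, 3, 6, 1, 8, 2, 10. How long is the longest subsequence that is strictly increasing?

4

Track the smallest tail for each achievable length (strict):
9 → extends → [9]
7 → replaces 9 → [7]
5 → replaces 7 → [5]
4 → replaces 5 → [4]
3 → replaces 4 → [3]
6 → extends → [3, 6]
1 → replaces 3 → [1, 6]
8 → extends → [1, 6, 8]
2 → replaces 6 → [1, 2, 8]
10 → extends → [1, 2, 8, 10]
Four tails, so the longest strictly increasing subsequence has length 4 (e.g. 5, 6, 8, 10).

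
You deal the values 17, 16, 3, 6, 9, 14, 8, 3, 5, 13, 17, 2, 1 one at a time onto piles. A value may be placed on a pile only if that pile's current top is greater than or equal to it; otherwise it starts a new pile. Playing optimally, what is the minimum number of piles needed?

5

Place each on the leftmost legal pile:
17 → new pile 1 (tops now [17])
16 → pile 1 (tops now [16])
3 → pile 1 (tops now [3])
6 → new pile 2 (tops now [3, 6])
9 → new pile 3 (tops now [3, 6, 9])
14 → new pile 4 (tops now [3, 6, 9, 14])
8 → pile 3 (tops now [3, 6, 8, 14])
3 → pile 1 (tops now [3, 6, 8, 14])
5 → pile 2 (tops now [3, 5, 8, 14])
13 → pile 4 (tops now [3, 5, 8, 13])
17 → new pile 5 (tops now [3, 5, 8, 13, 17])
2 → pile 1 (tops now [2, 5, 8, 13, 17])
1 → pile 1 (tops now [1, 5, 8, 13, 17])
Five piles.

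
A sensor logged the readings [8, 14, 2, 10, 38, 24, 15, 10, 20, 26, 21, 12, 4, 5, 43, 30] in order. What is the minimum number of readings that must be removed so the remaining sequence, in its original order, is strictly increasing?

10

Fewest deletions = n − (longest strictly increasing subsequence).
i:      1  2  3  4  5  6  7  8  9 10 11 12 13 14 15 16
a[i]:   8 14  2 10 38 24 15 10 20 26 21 12  4  5 43 30
dp:     1  2  1  2  3  3  3  2  4  5  5  3  2  3  6  6
max dp = 6, so deletions = 16 − 6 = 10.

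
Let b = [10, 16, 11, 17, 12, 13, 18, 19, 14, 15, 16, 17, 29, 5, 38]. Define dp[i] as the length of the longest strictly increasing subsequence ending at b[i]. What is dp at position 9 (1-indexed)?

5

dp[i] = 1 + max{dp[j] : j<i, b[j]<b[i]} (or 1 if no such j):
i:      1  2  3  4  5  6  7  8  9 10 11 12 13 14 15
b[i]:  10 16 11 17 12 13 18 19 14 15 16 17 29  5 38
dp:     1  2  2  3  3  4  5  6  5  6  7  8  9  1 10
At index 9 the value is 5.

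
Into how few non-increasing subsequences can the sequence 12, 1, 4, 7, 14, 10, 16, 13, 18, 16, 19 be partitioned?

7

Place each on the leftmost legal pile:
12 → new pile 1 (tops now [12])
1 → pile 1 (tops now [1])
4 → new pile 2 (tops now [1, 4])
7 → new pile 3 (tops now [1, 4, 7])
14 → new pile 4 (tops now [1, 4, 7, 14])
10 → pile 4 (tops now [1, 4, 7, 10])
16 → new pile 5 (tops now [1, 4, 7, 10, 16])
13 → pile 5 (tops now [1, 4, 7, 10, 13])
18 → new pile 6 (tops now [1, 4, 7, 10, 13, 18])
16 → pile 6 (tops now [1, 4, 7, 10, 13, 16])
19 → new pile 7 (tops now [1, 4, 7, 10, 13, 16, 19])
Seven piles.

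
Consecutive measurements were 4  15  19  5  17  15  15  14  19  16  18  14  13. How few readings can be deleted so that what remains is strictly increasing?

Fewest deletions = n − (longest strictly increasing subsequence).
Patience tails:
4 → extends → [4]
15 → extends → [4, 15]
19 → extends → [4, 15, 19]
5 → replaces 15 → [4, 5, 19]
17 → replaces 19 → [4, 5, 17]
15 → replaces 17 → [4, 5, 15]
15 → already a tail → [4, 5, 15]
14 → replaces 15 → [4, 5, 14]
19 → extends → [4, 5, 14, 19]
16 → replaces 19 → [4, 5, 14, 16]
18 → extends → [4, 5, 14, 16, 18]
14 → already a tail → [4, 5, 14, 16, 18]
13 → replaces 14 → [4, 5, 13, 16, 18]
Longest strictly increasing subsequence has length 5, so deletions = 13 − 5 = 8.

8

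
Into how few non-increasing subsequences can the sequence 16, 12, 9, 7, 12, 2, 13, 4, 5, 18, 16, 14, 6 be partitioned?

4

The minimum number of non-increasing subsequences covering a sequence equals the length of its longest strictly increasing subsequence.
LIS length is 4 (e.g. 9, 12, 13, 18), so 4 piles are needed.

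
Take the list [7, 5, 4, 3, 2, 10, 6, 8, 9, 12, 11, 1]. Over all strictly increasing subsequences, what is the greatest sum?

40

Let S[i] be the best sum of a strictly increasing subsequence ending at i:
i:      1  2  3  4  5  6  7  8  9 10 11 12
a[i]:   7  5  4  3  2 10  6  8  9 12 11  1
S:      7  5  4  3  2 17 11 19 28 40 39  1
Maximum is 40 (e.g. 5 + 6 + 8 + 9 + 12).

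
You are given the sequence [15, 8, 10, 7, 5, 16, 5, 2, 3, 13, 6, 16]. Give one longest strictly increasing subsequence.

Patience tails give the LIS length; then backtrack through the dp parents:
15 → extends → [15]
8 → replaces 15 → [8]
10 → extends → [8, 10]
7 → replaces 8 → [7, 10]
5 → replaces 7 → [5, 10]
16 → extends → [5, 10, 16]
5 → already a tail → [5, 10, 16]
2 → replaces 5 → [2, 10, 16]
3 → replaces 10 → [2, 3, 16]
13 → replaces 16 → [2, 3, 13]
6 → replaces 13 → [2, 3, 6]
16 → extends → [2, 3, 6, 16]
Length 4; one witness is 8, 10, 13, 16.

8, 10, 13, 16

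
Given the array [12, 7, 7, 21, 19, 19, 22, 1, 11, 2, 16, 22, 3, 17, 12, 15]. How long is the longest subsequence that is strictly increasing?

Let dp[i] be the length of the longest such subsequence ending at index i:
i:      1  2  3  4  5  6  7  8  9 10 11 12 13 14 15 16
a[i]:  12  7  7 21 19 19 22  1 11  2 16 22  3 17 12 15
dp:     1  1  1  2  2  2  3  1  2  2  3  4  3  4  4  5
Maximum dp value is 5.

5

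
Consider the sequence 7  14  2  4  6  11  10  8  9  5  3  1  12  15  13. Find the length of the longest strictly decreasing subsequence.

Negate each value so 'decreasing' becomes 'increasing', then run patience tails on the negated sequence:
-7 → extends → [-7]
-14 → replaces -7 → [-14]
-2 → extends → [-14, -2]
-4 → replaces -2 → [-14, -4]
-6 → replaces -4 → [-14, -6]
-11 → replaces -6 → [-14, -11]
-10 → extends → [-14, -11, -10]
-8 → extends → [-14, -11, -10, -8]
-9 → replaces -8 → [-14, -11, -10, -9]
-5 → extends → [-14, -11, -10, -9, -5]
-3 → extends → [-14, -11, -10, -9, -5, -3]
-1 → extends → [-14, -11, -10, -9, -5, -3, -1]
-12 → replaces -11 → [-14, -12, -10, -9, -5, -3, -1]
-15 → replaces -14 → [-15, -12, -10, -9, -5, -3, -1]
-13 → replaces -12 → [-15, -13, -10, -9, -5, -3, -1]
Seven tails, so the longest strictly decreasing subsequence of the original has length 7.

7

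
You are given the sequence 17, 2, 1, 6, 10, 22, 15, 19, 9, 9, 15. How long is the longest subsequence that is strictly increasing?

5

Track the smallest tail for each achievable length (strict):
17 → extends → [17]
2 → replaces 17 → [2]
1 → replaces 2 → [1]
6 → extends → [1, 6]
10 → extends → [1, 6, 10]
22 → extends → [1, 6, 10, 22]
15 → replaces 22 → [1, 6, 10, 15]
19 → extends → [1, 6, 10, 15, 19]
9 → replaces 10 → [1, 6, 9, 15, 19]
9 → already a tail → [1, 6, 9, 15, 19]
15 → already a tail → [1, 6, 9, 15, 19]
Five tails, so the longest strictly increasing subsequence has length 5 (e.g. 2, 6, 10, 15, 19).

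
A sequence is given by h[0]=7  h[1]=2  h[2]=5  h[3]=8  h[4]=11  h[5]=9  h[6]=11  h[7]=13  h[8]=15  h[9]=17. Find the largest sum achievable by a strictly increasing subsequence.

80

Let S[i] be the best sum of a strictly increasing subsequence ending at i:
i:      0  1  2  3  4  5  6  7  8  9
h[i]:   7  2  5  8 11  9 11 13 15 17
S:      7  2  7 15 26 24 35 48 63 80
Maximum is 80 (e.g. 2 + 5 + 8 + 9 + 11 + 13 + 15 + 17).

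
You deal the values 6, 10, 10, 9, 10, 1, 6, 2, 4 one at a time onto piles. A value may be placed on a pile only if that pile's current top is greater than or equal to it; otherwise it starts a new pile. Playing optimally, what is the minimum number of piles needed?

3

Place each on the leftmost legal pile:
6 → new pile 1 (tops now [6])
10 → new pile 2 (tops now [6, 10])
10 → pile 2 (tops now [6, 10])
9 → pile 2 (tops now [6, 9])
10 → new pile 3 (tops now [6, 9, 10])
1 → pile 1 (tops now [1, 9, 10])
6 → pile 2 (tops now [1, 6, 10])
2 → pile 2 (tops now [1, 2, 10])
4 → pile 3 (tops now [1, 2, 4])
Three piles.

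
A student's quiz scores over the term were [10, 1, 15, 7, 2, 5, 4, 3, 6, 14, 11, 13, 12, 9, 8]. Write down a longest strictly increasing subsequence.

1, 2, 5, 6, 11, 13

Patience tails give the LIS length; then backtrack through the dp parents:
10 → extends → [10]
1 → replaces 10 → [1]
15 → extends → [1, 15]
7 → replaces 15 → [1, 7]
2 → replaces 7 → [1, 2]
5 → extends → [1, 2, 5]
4 → replaces 5 → [1, 2, 4]
3 → replaces 4 → [1, 2, 3]
6 → extends → [1, 2, 3, 6]
14 → extends → [1, 2, 3, 6, 14]
11 → replaces 14 → [1, 2, 3, 6, 11]
13 → extends → [1, 2, 3, 6, 11, 13]
12 → replaces 13 → [1, 2, 3, 6, 11, 12]
9 → replaces 11 → [1, 2, 3, 6, 9, 12]
8 → replaces 9 → [1, 2, 3, 6, 8, 12]
Length 6; one witness is 1, 2, 5, 6, 11, 13.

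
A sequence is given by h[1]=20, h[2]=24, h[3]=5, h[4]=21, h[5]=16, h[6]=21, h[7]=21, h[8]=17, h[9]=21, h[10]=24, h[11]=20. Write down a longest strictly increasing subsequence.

Patience tails give the LIS length; then backtrack through the dp parents:
20 → extends → [20]
24 → extends → [20, 24]
5 → replaces 20 → [5, 24]
21 → replaces 24 → [5, 21]
16 → replaces 21 → [5, 16]
21 → extends → [5, 16, 21]
21 → already a tail → [5, 16, 21]
17 → replaces 21 → [5, 16, 17]
21 → extends → [5, 16, 17, 21]
24 → extends → [5, 16, 17, 21, 24]
20 → replaces 21 → [5, 16, 17, 20, 24]
Length 5; one witness is 5, 16, 17, 21, 24.

5, 16, 17, 21, 24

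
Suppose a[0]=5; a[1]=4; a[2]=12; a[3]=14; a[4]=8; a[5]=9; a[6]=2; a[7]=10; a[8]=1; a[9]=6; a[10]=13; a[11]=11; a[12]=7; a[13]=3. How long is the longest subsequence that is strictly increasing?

Let dp[i] be the length of the longest such subsequence ending at index i:
i:      0  1  2  3  4  5  6  7  8  9 10 11 12 13
a[i]:   5  4 12 14  8  9  2 10  1  6 13 11  7  3
dp:     1  1  2  3  2  3  1  4  1  2  5  5  3  2
Maximum dp value is 5.

5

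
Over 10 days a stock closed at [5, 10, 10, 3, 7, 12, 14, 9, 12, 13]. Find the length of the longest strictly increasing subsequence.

5

Track the smallest tail for each achievable length (strict):
5 → extends → [5]
10 → extends → [5, 10]
10 → already a tail → [5, 10]
3 → replaces 5 → [3, 10]
7 → replaces 10 → [3, 7]
12 → extends → [3, 7, 12]
14 → extends → [3, 7, 12, 14]
9 → replaces 12 → [3, 7, 9, 14]
12 → replaces 14 → [3, 7, 9, 12]
13 → extends → [3, 7, 9, 12, 13]
Five tails, so the longest strictly increasing subsequence has length 5 (e.g. 5, 7, 9, 12, 13).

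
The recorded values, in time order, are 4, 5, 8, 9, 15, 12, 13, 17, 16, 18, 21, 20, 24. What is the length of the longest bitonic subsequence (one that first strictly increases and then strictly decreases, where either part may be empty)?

10

inc[i] = longest strictly increasing subsequence ending at i; dec[i] = longest strictly decreasing subsequence starting at i:
i:      1  2  3  4  5  6  7  8  9 10 11 12 13
a[i]:   4  5  8  9 15 12 13 17 16 18 21 20 24
inc:    1  2  3  4  5  5  6  7  7  8  9  9 10
dec:    1  1  1  1  2  1  1  2  1  1  2  1  1
Best peak at i=11 (value 21): inc=9, dec=2, length 9+2−1 = 10.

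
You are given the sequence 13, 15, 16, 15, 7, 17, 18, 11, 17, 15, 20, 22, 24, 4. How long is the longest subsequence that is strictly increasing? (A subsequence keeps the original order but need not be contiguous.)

Track the smallest tail for each achievable length (strict):
13 → extends → [13]
15 → extends → [13, 15]
16 → extends → [13, 15, 16]
15 → already a tail → [13, 15, 16]
7 → replaces 13 → [7, 15, 16]
17 → extends → [7, 15, 16, 17]
18 → extends → [7, 15, 16, 17, 18]
11 → replaces 15 → [7, 11, 16, 17, 18]
17 → already a tail → [7, 11, 16, 17, 18]
15 → replaces 16 → [7, 11, 15, 17, 18]
20 → extends → [7, 11, 15, 17, 18, 20]
22 → extends → [7, 11, 15, 17, 18, 20, 22]
24 → extends → [7, 11, 15, 17, 18, 20, 22, 24]
4 → replaces 7 → [4, 11, 15, 17, 18, 20, 22, 24]
Eight tails, so the longest strictly increasing subsequence has length 8 (e.g. 13, 15, 16, 17, 18, 20, 22, 24).

8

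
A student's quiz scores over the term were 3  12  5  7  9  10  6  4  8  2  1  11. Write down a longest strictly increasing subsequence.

3, 5, 7, 9, 10, 11

Patience tails give the LIS length; then backtrack through the dp parents:
3 → extends → [3]
12 → extends → [3, 12]
5 → replaces 12 → [3, 5]
7 → extends → [3, 5, 7]
9 → extends → [3, 5, 7, 9]
10 → extends → [3, 5, 7, 9, 10]
6 → replaces 7 → [3, 5, 6, 9, 10]
4 → replaces 5 → [3, 4, 6, 9, 10]
8 → replaces 9 → [3, 4, 6, 8, 10]
2 → replaces 3 → [2, 4, 6, 8, 10]
1 → replaces 2 → [1, 4, 6, 8, 10]
11 → extends → [1, 4, 6, 8, 10, 11]
Length 6; one witness is 3, 5, 7, 9, 10, 11.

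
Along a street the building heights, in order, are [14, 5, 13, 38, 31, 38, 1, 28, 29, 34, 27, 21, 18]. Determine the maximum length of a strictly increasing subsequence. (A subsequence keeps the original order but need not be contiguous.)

Track the smallest tail for each achievable length (strict):
14 → extends → [14]
5 → replaces 14 → [5]
13 → extends → [5, 13]
38 → extends → [5, 13, 38]
31 → replaces 38 → [5, 13, 31]
38 → extends → [5, 13, 31, 38]
1 → replaces 5 → [1, 13, 31, 38]
28 → replaces 31 → [1, 13, 28, 38]
29 → replaces 38 → [1, 13, 28, 29]
34 → extends → [1, 13, 28, 29, 34]
27 → replaces 28 → [1, 13, 27, 29, 34]
21 → replaces 27 → [1, 13, 21, 29, 34]
18 → replaces 21 → [1, 13, 18, 29, 34]
Five tails, so the longest strictly increasing subsequence has length 5 (e.g. 5, 13, 28, 29, 34).

5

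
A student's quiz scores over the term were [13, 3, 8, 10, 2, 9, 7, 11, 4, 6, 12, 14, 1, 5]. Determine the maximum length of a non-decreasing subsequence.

6

Track the smallest tail for each achievable length (allowing ties):
13 → extends → [13]
3 → replaces 13 → [3]
8 → extends → [3, 8]
10 → extends → [3, 8, 10]
2 → replaces 3 → [2, 8, 10]
9 → replaces 10 → [2, 8, 9]
7 → replaces 8 → [2, 7, 9]
11 → extends → [2, 7, 9, 11]
4 → replaces 7 → [2, 4, 9, 11]
6 → replaces 9 → [2, 4, 6, 11]
12 → extends → [2, 4, 6, 11, 12]
14 → extends → [2, 4, 6, 11, 12, 14]
1 → replaces 2 → [1, 4, 6, 11, 12, 14]
5 → replaces 6 → [1, 4, 5, 11, 12, 14]
Six tails, so the longest non-decreasing subsequence has length 6 (e.g. 3, 8, 10, 11, 12, 14).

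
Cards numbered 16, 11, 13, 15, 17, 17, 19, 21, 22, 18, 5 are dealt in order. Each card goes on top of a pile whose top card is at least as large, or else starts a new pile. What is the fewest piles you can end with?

7

The minimum number of non-increasing subsequences covering a sequence equals the length of its longest strictly increasing subsequence.
LIS length is 7 (e.g. 11, 13, 15, 17, 19, 21, 22), so 7 piles are needed.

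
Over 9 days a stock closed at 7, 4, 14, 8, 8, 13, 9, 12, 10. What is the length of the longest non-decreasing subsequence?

Track the smallest tail for each achievable length (allowing ties):
7 → extends → [7]
4 → replaces 7 → [4]
14 → extends → [4, 14]
8 → replaces 14 → [4, 8]
8 → extends → [4, 8, 8]
13 → extends → [4, 8, 8, 13]
9 → replaces 13 → [4, 8, 8, 9]
12 → extends → [4, 8, 8, 9, 12]
10 → replaces 12 → [4, 8, 8, 9, 10]
Five tails, so the longest non-decreasing subsequence has length 5 (e.g. 7, 8, 8, 9, 12).

5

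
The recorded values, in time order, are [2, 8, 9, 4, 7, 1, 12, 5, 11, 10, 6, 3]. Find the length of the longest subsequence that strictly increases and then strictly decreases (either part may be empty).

8

inc[i] = longest strictly increasing subsequence ending at i; dec[i] = longest strictly decreasing subsequence starting at i:
i:      1  2  3  4  5  6  7  8  9 10 11 12
a[i]:   2  8  9  4  7  1 12  5 11 10  6  3
inc:    1  2  3  2  3  1  4  3  4  4  4  2
dec:    2  4  4  2  3  1  5  2  4  3  2  1
Best peak at i=7 (value 12): inc=4, dec=5, length 4+5−1 = 8.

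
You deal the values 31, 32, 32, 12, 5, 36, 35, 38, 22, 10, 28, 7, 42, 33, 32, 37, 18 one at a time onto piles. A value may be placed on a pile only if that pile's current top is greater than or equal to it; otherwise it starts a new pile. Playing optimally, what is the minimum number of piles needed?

5

The minimum number of non-increasing subsequences covering a sequence equals the length of its longest strictly increasing subsequence.
LIS length is 5 (e.g. 31, 32, 36, 38, 42), so 5 piles are needed.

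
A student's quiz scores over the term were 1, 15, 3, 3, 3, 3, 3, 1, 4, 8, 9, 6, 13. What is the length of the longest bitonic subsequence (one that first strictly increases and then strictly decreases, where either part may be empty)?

inc[i] = longest strictly increasing subsequence ending at i; dec[i] = longest strictly decreasing subsequence starting at i:
i:      1  2  3  4  5  6  7  8  9 10 11 12 13
a[i]:   1 15  3  3  3  3  3  1  4  8  9  6 13
inc:    1  2  2  2  2  2  2  1  3  4  5  4  6
dec:    1  3  2  2  2  2  2  1  1  2  2  1  1
Best peak at i=11 (value 9): inc=5, dec=2, length 5+2−1 = 6.

6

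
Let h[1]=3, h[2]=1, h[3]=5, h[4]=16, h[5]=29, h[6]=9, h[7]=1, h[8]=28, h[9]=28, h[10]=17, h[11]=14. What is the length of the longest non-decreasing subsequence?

5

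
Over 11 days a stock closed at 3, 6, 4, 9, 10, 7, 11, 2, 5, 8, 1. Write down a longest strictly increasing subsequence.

3, 6, 9, 10, 11

Patience tails give the LIS length; then backtrack through the dp parents:
3 → extends → [3]
6 → extends → [3, 6]
4 → replaces 6 → [3, 4]
9 → extends → [3, 4, 9]
10 → extends → [3, 4, 9, 10]
7 → replaces 9 → [3, 4, 7, 10]
11 → extends → [3, 4, 7, 10, 11]
2 → replaces 3 → [2, 4, 7, 10, 11]
5 → replaces 7 → [2, 4, 5, 10, 11]
8 → replaces 10 → [2, 4, 5, 8, 11]
1 → replaces 2 → [1, 4, 5, 8, 11]
Length 5; one witness is 3, 6, 9, 10, 11.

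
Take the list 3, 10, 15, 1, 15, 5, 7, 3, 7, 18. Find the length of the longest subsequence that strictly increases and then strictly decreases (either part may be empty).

inc[i] = longest strictly increasing subsequence ending at i; dec[i] = longest strictly decreasing subsequence starting at i:
i:      1  2  3  4  5  6  7  8  9 10
a[i]:   3 10 15  1 15  5  7  3  7 18
inc:    1  2  3  1  3  2  3  2  3  4
dec:    2  3  3  1  3  2  2  1  1  1
Best peak at i=3 (value 15): inc=3, dec=3, length 3+3−1 = 5.

5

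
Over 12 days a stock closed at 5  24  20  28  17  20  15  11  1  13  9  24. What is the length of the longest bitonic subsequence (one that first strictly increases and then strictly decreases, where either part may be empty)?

inc[i] = longest strictly increasing subsequence ending at i; dec[i] = longest strictly decreasing subsequence starting at i:
i:      1  2  3  4  5  6  7  8  9 10 11 12
a[i]:   5 24 20 28 17 20 15 11  1 13  9 24
inc:    1  2  2  3  2  3  2  2  1  3  2  4
dec:    2  6  5  5  4  4  3  2  1  2  1  1
Best peak at i=2 (value 24): inc=2, dec=6, length 2+6−1 = 7.

7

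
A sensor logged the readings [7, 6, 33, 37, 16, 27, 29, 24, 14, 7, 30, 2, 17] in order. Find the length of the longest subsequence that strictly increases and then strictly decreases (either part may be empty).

inc[i] = longest strictly increasing subsequence ending at i; dec[i] = longest strictly decreasing subsequence starting at i:
i:      1  2  3  4  5  6  7  8  9 10 11 12 13
a[i]:   7  6 33 37 16 27 29 24 14  7 30  2 17
inc:    1  1  2  3  2  3  4  3  2  2  5  1  3
dec:    3  2  6  6  4  5  5  4  3  2  2  1  1
Best peak at i=4 (value 37): inc=3, dec=6, length 3+6−1 = 8.

8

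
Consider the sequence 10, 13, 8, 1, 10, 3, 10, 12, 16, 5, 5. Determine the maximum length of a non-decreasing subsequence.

5

Track the smallest tail for each achievable length (allowing ties):
10 → extends → [10]
13 → extends → [10, 13]
8 → replaces 10 → [8, 13]
1 → replaces 8 → [1, 13]
10 → replaces 13 → [1, 10]
3 → replaces 10 → [1, 3]
10 → extends → [1, 3, 10]
12 → extends → [1, 3, 10, 12]
16 → extends → [1, 3, 10, 12, 16]
5 → replaces 10 → [1, 3, 5, 12, 16]
5 → replaces 12 → [1, 3, 5, 5, 16]
Five tails, so the longest non-decreasing subsequence has length 5 (e.g. 10, 10, 10, 12, 16).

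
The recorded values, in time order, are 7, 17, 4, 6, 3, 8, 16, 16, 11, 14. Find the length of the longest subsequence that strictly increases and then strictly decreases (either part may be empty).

5

inc[i] = longest strictly increasing subsequence ending at i; dec[i] = longest strictly decreasing subsequence starting at i:
i:      1  2  3  4  5  6  7  8  9 10
a[i]:   7 17  4  6  3  8 16 16 11 14
inc:    1  2  1  2  1  3  4  4  4  5
dec:    3  3  2  2  1  1  2  2  1  1
Best peak at i=7 (value 16): inc=4, dec=2, length 4+2−1 = 5.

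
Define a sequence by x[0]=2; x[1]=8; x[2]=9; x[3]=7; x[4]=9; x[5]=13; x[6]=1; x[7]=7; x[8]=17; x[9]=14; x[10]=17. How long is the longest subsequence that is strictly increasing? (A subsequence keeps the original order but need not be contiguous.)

6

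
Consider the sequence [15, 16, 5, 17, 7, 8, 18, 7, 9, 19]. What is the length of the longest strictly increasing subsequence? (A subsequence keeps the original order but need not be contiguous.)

5

Track the smallest tail for each achievable length (strict):
15 → extends → [15]
16 → extends → [15, 16]
5 → replaces 15 → [5, 16]
17 → extends → [5, 16, 17]
7 → replaces 16 → [5, 7, 17]
8 → replaces 17 → [5, 7, 8]
18 → extends → [5, 7, 8, 18]
7 → already a tail → [5, 7, 8, 18]
9 → replaces 18 → [5, 7, 8, 9]
19 → extends → [5, 7, 8, 9, 19]
Five tails, so the longest strictly increasing subsequence has length 5 (e.g. 15, 16, 17, 18, 19).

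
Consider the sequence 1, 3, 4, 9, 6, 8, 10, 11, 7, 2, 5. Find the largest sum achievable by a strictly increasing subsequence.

Let S[i] be the best sum of a strictly increasing subsequence ending at i:
i:      1  2  3  4  5  6  7  8  9 10 11
a[i]:   1  3  4  9  6  8 10 11  7  2  5
S:      1  4  8 17 14 22 32 43 21  3 13
Maximum is 43 (e.g. 1 + 3 + 4 + 6 + 8 + 10 + 11).

43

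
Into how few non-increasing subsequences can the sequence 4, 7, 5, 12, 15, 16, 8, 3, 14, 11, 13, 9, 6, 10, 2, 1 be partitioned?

5

The minimum number of non-increasing subsequences covering a sequence equals the length of its longest strictly increasing subsequence.
LIS length is 5 (e.g. 4, 7, 12, 15, 16), so 5 piles are needed.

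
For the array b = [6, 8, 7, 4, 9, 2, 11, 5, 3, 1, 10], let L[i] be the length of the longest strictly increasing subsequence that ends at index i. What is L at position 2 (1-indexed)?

2

dp[i] = 1 + max{dp[j] : j<i, b[j]<b[i]} (or 1 if no such j):
i:      1  2  3  4  5  6  7  8  9 10 11
b[i]:   6  8  7  4  9  2 11  5  3  1 10
dp:     1  2  2  1  3  1  4  2  2  1  4
At index 2 the value is 2.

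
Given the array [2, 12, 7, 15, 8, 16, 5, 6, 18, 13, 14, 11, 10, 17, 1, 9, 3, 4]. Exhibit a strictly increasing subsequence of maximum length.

Patience tails give the LIS length; then backtrack through the dp parents:
2 → extends → [2]
12 → extends → [2, 12]
7 → replaces 12 → [2, 7]
15 → extends → [2, 7, 15]
8 → replaces 15 → [2, 7, 8]
16 → extends → [2, 7, 8, 16]
5 → replaces 7 → [2, 5, 8, 16]
6 → replaces 8 → [2, 5, 6, 16]
18 → extends → [2, 5, 6, 16, 18]
13 → replaces 16 → [2, 5, 6, 13, 18]
14 → replaces 18 → [2, 5, 6, 13, 14]
11 → replaces 13 → [2, 5, 6, 11, 14]
10 → replaces 11 → [2, 5, 6, 10, 14]
17 → extends → [2, 5, 6, 10, 14, 17]
1 → replaces 2 → [1, 5, 6, 10, 14, 17]
9 → replaces 10 → [1, 5, 6, 9, 14, 17]
3 → replaces 5 → [1, 3, 6, 9, 14, 17]
4 → replaces 6 → [1, 3, 4, 9, 14, 17]
Length 6; one witness is 2, 7, 8, 13, 14, 17.

2, 7, 8, 13, 14, 17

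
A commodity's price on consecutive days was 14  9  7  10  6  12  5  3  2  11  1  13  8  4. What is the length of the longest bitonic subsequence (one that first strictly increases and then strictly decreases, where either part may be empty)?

inc[i] = longest strictly increasing subsequence ending at i; dec[i] = longest strictly decreasing subsequence starting at i:
i:      1  2  3  4  5  6  7  8  9 10 11 12 13 14
a[i]:  14  9  7 10  6 12  5  3  2 11  1 13  8  4
inc:    1  1  1  2  1  3  1  1  1  3  1  4  2  2
dec:    8  7  6  6  5  5  4  3  2  3  1  3  2  1
Best peak at i=1 (value 14): inc=1, dec=8, length 1+8−1 = 8.

8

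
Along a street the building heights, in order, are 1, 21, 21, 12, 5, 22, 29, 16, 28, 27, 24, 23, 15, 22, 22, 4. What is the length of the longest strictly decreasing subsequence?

7

Negate each value so 'decreasing' becomes 'increasing', then run patience tails on the negated sequence:
-1 → extends → [-1]
-21 → replaces -1 → [-21]
-21 → already a tail → [-21]
-12 → extends → [-21, -12]
-5 → extends → [-21, -12, -5]
-22 → replaces -21 → [-22, -12, -5]
-29 → replaces -22 → [-29, -12, -5]
-16 → replaces -12 → [-29, -16, -5]
-28 → replaces -16 → [-29, -28, -5]
-27 → replaces -5 → [-29, -28, -27]
-24 → extends → [-29, -28, -27, -24]
-23 → extends → [-29, -28, -27, -24, -23]
-15 → extends → [-29, -28, -27, -24, -23, -15]
-22 → replaces -15 → [-29, -28, -27, -24, -23, -22]
-22 → already a tail → [-29, -28, -27, -24, -23, -22]
-4 → extends → [-29, -28, -27, -24, -23, -22, -4]
Seven tails, so the longest strictly decreasing subsequence of the original has length 7.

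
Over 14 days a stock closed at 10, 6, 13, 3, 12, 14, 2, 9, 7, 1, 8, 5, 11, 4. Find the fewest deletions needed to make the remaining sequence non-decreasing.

Fewest deletions = n − (longest non-decreasing subsequence).
Patience tails:
10 → extends → [10]
6 → replaces 10 → [6]
13 → extends → [6, 13]
3 → replaces 6 → [3, 13]
12 → replaces 13 → [3, 12]
14 → extends → [3, 12, 14]
2 → replaces 3 → [2, 12, 14]
9 → replaces 12 → [2, 9, 14]
7 → replaces 9 → [2, 7, 14]
1 → replaces 2 → [1, 7, 14]
8 → replaces 14 → [1, 7, 8]
5 → replaces 7 → [1, 5, 8]
11 → extends → [1, 5, 8, 11]
4 → replaces 5 → [1, 4, 8, 11]
Longest non-decreasing subsequence has length 4, so deletions = 14 − 4 = 10.

10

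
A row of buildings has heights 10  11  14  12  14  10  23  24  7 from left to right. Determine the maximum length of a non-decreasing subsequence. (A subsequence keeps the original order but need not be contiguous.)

Track the smallest tail for each achievable length (allowing ties):
10 → extends → [10]
11 → extends → [10, 11]
14 → extends → [10, 11, 14]
12 → replaces 14 → [10, 11, 12]
14 → extends → [10, 11, 12, 14]
10 → replaces 11 → [10, 10, 12, 14]
23 → extends → [10, 10, 12, 14, 23]
24 → extends → [10, 10, 12, 14, 23, 24]
7 → replaces 10 → [7, 10, 12, 14, 23, 24]
Six tails, so the longest non-decreasing subsequence has length 6 (e.g. 10, 11, 14, 14, 23, 24).

6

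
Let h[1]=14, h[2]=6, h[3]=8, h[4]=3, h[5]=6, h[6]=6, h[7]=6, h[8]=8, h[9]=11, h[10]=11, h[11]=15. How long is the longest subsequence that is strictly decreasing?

Negate each value so 'decreasing' becomes 'increasing', then run patience tails on the negated sequence:
-14 → extends → [-14]
-6 → extends → [-14, -6]
-8 → replaces -6 → [-14, -8]
-3 → extends → [-14, -8, -3]
-6 → replaces -3 → [-14, -8, -6]
-6 → already a tail → [-14, -8, -6]
-6 → already a tail → [-14, -8, -6]
-8 → already a tail → [-14, -8, -6]
-11 → replaces -8 → [-14, -11, -6]
-11 → already a tail → [-14, -11, -6]
-15 → replaces -14 → [-15, -11, -6]
Three tails, so the longest strictly decreasing subsequence of the original has length 3.

3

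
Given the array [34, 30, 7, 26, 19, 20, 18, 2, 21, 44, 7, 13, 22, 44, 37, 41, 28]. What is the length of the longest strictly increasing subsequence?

Let dp[i] be the length of the longest such subsequence ending at index i:
i:      1  2  3  4  5  6  7  8  9 10 11 12 13 14 15 16 17
a[i]:  34 30  7 26 19 20 18  2 21 44  7 13 22 44 37 41 28
dp:     1  1  1  2  2  3  2  1  4  5  2  3  5  6  6  7  6
Maximum dp value is 7.

7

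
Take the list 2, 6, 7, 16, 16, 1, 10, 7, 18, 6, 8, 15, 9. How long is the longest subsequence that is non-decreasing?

6

Let dp[i] be the length of the longest such subsequence ending at index i:
i:      1  2  3  4  5  6  7  8  9 10 11 12 13
a[i]:   2  6  7 16 16  1 10  7 18  6  8 15  9
dp:     1  2  3  4  5  1  4  4  6  3  5  6  6
Maximum dp value is 6.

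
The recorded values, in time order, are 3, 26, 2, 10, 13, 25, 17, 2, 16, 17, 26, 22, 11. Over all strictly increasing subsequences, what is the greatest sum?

Let S[i] be the best sum of a strictly increasing subsequence ending at i:
i:      1  2  3  4  5  6  7  8  9 10 11 12 13
a[i]:   3 26  2 10 13 25 17  2 16 17 26 22 11
S:      3 29  2 13 26 51 43  2 42 59 85 81 24
Maximum is 85 (e.g. 3 + 10 + 13 + 16 + 17 + 26).

85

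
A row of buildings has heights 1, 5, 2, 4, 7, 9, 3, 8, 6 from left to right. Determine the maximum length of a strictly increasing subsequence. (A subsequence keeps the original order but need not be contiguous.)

Let dp[i] be the length of the longest such subsequence ending at index i:
i:     1 2 3 4 5 6 7 8 9
a[i]:  1 5 2 4 7 9 3 8 6
dp:    1 2 2 3 4 5 3 5 4
Maximum dp value is 5.

5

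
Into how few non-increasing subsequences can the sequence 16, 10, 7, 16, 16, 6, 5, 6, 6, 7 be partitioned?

The minimum number of non-increasing subsequences covering a sequence equals the length of its longest strictly increasing subsequence.
LIS length is 3 (e.g. 5, 6, 7), so 3 piles are needed.

3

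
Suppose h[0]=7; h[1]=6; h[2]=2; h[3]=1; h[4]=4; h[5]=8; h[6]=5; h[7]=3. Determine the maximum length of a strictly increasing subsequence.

Track the smallest tail for each achievable length (strict):
7 → extends → [7]
6 → replaces 7 → [6]
2 → replaces 6 → [2]
1 → replaces 2 → [1]
4 → extends → [1, 4]
8 → extends → [1, 4, 8]
5 → replaces 8 → [1, 4, 5]
3 → replaces 4 → [1, 3, 5]
Three tails, so the longest strictly increasing subsequence has length 3 (e.g. 2, 4, 8).

3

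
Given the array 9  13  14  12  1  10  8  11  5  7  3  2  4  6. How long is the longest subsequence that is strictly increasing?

4

Let dp[i] be the length of the longest such subsequence ending at index i:
i:      1  2  3  4  5  6  7  8  9 10 11 12 13 14
a[i]:   9 13 14 12  1 10  8 11  5  7  3  2  4  6
dp:     1  2  3  2  1  2  2  3  2  3  2  2  3  4
Maximum dp value is 4.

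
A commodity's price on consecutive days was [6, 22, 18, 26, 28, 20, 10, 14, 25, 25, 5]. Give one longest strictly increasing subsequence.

6, 22, 26, 28

Patience tails give the LIS length; then backtrack through the dp parents:
6 → extends → [6]
22 → extends → [6, 22]
18 → replaces 22 → [6, 18]
26 → extends → [6, 18, 26]
28 → extends → [6, 18, 26, 28]
20 → replaces 26 → [6, 18, 20, 28]
10 → replaces 18 → [6, 10, 20, 28]
14 → replaces 20 → [6, 10, 14, 28]
25 → replaces 28 → [6, 10, 14, 25]
25 → already a tail → [6, 10, 14, 25]
5 → replaces 6 → [5, 10, 14, 25]
Length 4; one witness is 6, 22, 26, 28.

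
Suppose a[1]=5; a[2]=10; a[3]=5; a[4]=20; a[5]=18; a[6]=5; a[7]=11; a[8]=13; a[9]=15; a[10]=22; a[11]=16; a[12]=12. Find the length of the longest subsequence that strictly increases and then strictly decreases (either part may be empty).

8

inc[i] = longest strictly increasing subsequence ending at i; dec[i] = longest strictly decreasing subsequence starting at i:
i:      1  2  3  4  5  6  7  8  9 10 11 12
a[i]:   5 10  5 20 18  5 11 13 15 22 16 12
inc:    1  2  1  3  3  1  3  4  5  6  6  4
dec:    1  2  1  4  3  1  1  2  2  3  2  1
Best peak at i=10 (value 22): inc=6, dec=3, length 6+3−1 = 8.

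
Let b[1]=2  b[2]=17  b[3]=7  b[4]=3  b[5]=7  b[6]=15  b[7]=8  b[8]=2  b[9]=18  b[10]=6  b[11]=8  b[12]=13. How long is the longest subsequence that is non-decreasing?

Let dp[i] be the length of the longest such subsequence ending at index i:
i:      1  2  3  4  5  6  7  8  9 10 11 12
b[i]:   2 17  7  3  7 15  8  2 18  6  8 13
dp:     1  2  2  2  3  4  4  2  5  3  5  6
Maximum dp value is 6.

6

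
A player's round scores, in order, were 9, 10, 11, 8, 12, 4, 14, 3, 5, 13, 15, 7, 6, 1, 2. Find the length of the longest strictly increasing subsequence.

6

Track the smallest tail for each achievable length (strict):
9 → extends → [9]
10 → extends → [9, 10]
11 → extends → [9, 10, 11]
8 → replaces 9 → [8, 10, 11]
12 → extends → [8, 10, 11, 12]
4 → replaces 8 → [4, 10, 11, 12]
14 → extends → [4, 10, 11, 12, 14]
3 → replaces 4 → [3, 10, 11, 12, 14]
5 → replaces 10 → [3, 5, 11, 12, 14]
13 → replaces 14 → [3, 5, 11, 12, 13]
15 → extends → [3, 5, 11, 12, 13, 15]
7 → replaces 11 → [3, 5, 7, 12, 13, 15]
6 → replaces 7 → [3, 5, 6, 12, 13, 15]
1 → replaces 3 → [1, 5, 6, 12, 13, 15]
2 → replaces 5 → [1, 2, 6, 12, 13, 15]
Six tails, so the longest strictly increasing subsequence has length 6 (e.g. 9, 10, 11, 12, 14, 15).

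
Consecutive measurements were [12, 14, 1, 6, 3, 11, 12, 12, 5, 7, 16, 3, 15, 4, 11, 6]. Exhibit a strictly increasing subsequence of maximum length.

Patience tails give the LIS length; then backtrack through the dp parents:
12 → extends → [12]
14 → extends → [12, 14]
1 → replaces 12 → [1, 14]
6 → replaces 14 → [1, 6]
3 → replaces 6 → [1, 3]
11 → extends → [1, 3, 11]
12 → extends → [1, 3, 11, 12]
12 → already a tail → [1, 3, 11, 12]
5 → replaces 11 → [1, 3, 5, 12]
7 → replaces 12 → [1, 3, 5, 7]
16 → extends → [1, 3, 5, 7, 16]
3 → already a tail → [1, 3, 5, 7, 16]
15 → replaces 16 → [1, 3, 5, 7, 15]
4 → replaces 5 → [1, 3, 4, 7, 15]
11 → replaces 15 → [1, 3, 4, 7, 11]
6 → replaces 7 → [1, 3, 4, 6, 11]
Length 5; one witness is 1, 6, 11, 12, 16.

1, 6, 11, 12, 16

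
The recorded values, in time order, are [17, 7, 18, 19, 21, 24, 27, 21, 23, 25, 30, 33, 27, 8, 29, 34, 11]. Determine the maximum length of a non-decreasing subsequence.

Let dp[i] be the length of the longest such subsequence ending at index i:
i:      1  2  3  4  5  6  7  8  9 10 11 12 13 14 15 16 17
a[i]:  17  7 18 19 21 24 27 21 23 25 30 33 27  8 29 34 11
dp:     1  1  2  3  4  5  6  5  6  7  8  9  8  2  9 10  3
Maximum dp value is 10.

10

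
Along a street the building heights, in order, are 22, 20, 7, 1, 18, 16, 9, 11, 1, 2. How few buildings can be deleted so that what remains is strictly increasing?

Fewest deletions = n − (longest strictly increasing subsequence).
Patience tails:
22 → extends → [22]
20 → replaces 22 → [20]
7 → replaces 20 → [7]
1 → replaces 7 → [1]
18 → extends → [1, 18]
16 → replaces 18 → [1, 16]
9 → replaces 16 → [1, 9]
11 → extends → [1, 9, 11]
1 → already a tail → [1, 9, 11]
2 → replaces 9 → [1, 2, 11]
Longest strictly increasing subsequence has length 3, so deletions = 10 − 3 = 7.

7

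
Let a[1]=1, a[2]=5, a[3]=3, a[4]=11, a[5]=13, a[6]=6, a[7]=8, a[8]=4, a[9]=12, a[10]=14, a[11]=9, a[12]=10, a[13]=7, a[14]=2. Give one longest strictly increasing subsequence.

Patience tails give the LIS length; then backtrack through the dp parents:
1 → extends → [1]
5 → extends → [1, 5]
3 → replaces 5 → [1, 3]
11 → extends → [1, 3, 11]
13 → extends → [1, 3, 11, 13]
6 → replaces 11 → [1, 3, 6, 13]
8 → replaces 13 → [1, 3, 6, 8]
4 → replaces 6 → [1, 3, 4, 8]
12 → extends → [1, 3, 4, 8, 12]
14 → extends → [1, 3, 4, 8, 12, 14]
9 → replaces 12 → [1, 3, 4, 8, 9, 14]
10 → replaces 14 → [1, 3, 4, 8, 9, 10]
7 → replaces 8 → [1, 3, 4, 7, 9, 10]
2 → replaces 3 → [1, 2, 4, 7, 9, 10]
Length 6; one witness is 1, 5, 6, 8, 12, 14.

1, 5, 6, 8, 12, 14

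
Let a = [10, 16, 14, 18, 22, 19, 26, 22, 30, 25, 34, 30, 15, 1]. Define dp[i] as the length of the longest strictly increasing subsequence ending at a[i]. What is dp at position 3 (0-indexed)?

dp[i] = 1 + max{dp[j] : j<i, a[j]<a[i]} (or 1 if no such j):
i:      0  1  2  3  4  5  6  7  8  9 10 11 12 13
a[i]:  10 16 14 18 22 19 26 22 30 25 34 30 15  1
dp:     1  2  2  3  4  4  5  5  6  6  7  7  3  1
At index 3 the value is 3.

3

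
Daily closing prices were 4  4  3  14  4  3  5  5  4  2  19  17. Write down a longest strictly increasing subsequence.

Patience tails give the LIS length; then backtrack through the dp parents:
4 → extends → [4]
4 → already a tail → [4]
3 → replaces 4 → [3]
14 → extends → [3, 14]
4 → replaces 14 → [3, 4]
3 → already a tail → [3, 4]
5 → extends → [3, 4, 5]
5 → already a tail → [3, 4, 5]
4 → already a tail → [3, 4, 5]
2 → replaces 3 → [2, 4, 5]
19 → extends → [2, 4, 5, 19]
17 → replaces 19 → [2, 4, 5, 17]
Length 4; one witness is 3, 4, 5, 19.

3, 4, 5, 19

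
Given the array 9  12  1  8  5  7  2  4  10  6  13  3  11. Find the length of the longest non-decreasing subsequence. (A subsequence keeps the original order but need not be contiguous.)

Let dp[i] be the length of the longest such subsequence ending at index i:
i:      1  2  3  4  5  6  7  8  9 10 11 12 13
a[i]:   9 12  1  8  5  7  2  4 10  6 13  3 11
dp:     1  2  1  2  2  3  2  3  4  4  5  3  5
Maximum dp value is 5.

5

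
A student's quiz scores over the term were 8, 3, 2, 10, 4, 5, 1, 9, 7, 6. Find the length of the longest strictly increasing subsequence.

4

Let dp[i] be the length of the longest such subsequence ending at index i:
i:      1  2  3  4  5  6  7  8  9 10
a[i]:   8  3  2 10  4  5  1  9  7  6
dp:     1  1  1  2  2  3  1  4  4  4
Maximum dp value is 4.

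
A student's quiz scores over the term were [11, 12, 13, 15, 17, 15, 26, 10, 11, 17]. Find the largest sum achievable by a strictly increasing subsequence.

Let S[i] be the best sum of a strictly increasing subsequence ending at i:
i:      1  2  3  4  5  6  7  8  9 10
a[i]:  11 12 13 15 17 15 26 10 11 17
S:     11 23 36 51 68 51 94 10 21 68
Maximum is 94 (e.g. 11 + 12 + 13 + 15 + 17 + 26).

94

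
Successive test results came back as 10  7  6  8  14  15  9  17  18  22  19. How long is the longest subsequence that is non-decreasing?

Let dp[i] be the length of the longest such subsequence ending at index i:
i:      1  2  3  4  5  6  7  8  9 10 11
a[i]:  10  7  6  8 14 15  9 17 18 22 19
dp:     1  1  1  2  3  4  3  5  6  7  7
Maximum dp value is 7.

7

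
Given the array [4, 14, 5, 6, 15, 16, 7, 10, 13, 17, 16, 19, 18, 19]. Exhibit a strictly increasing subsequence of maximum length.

Patience tails give the LIS length; then backtrack through the dp parents:
4 → extends → [4]
14 → extends → [4, 14]
5 → replaces 14 → [4, 5]
6 → extends → [4, 5, 6]
15 → extends → [4, 5, 6, 15]
16 → extends → [4, 5, 6, 15, 16]
7 → replaces 15 → [4, 5, 6, 7, 16]
10 → replaces 16 → [4, 5, 6, 7, 10]
13 → extends → [4, 5, 6, 7, 10, 13]
17 → extends → [4, 5, 6, 7, 10, 13, 17]
16 → replaces 17 → [4, 5, 6, 7, 10, 13, 16]
19 → extends → [4, 5, 6, 7, 10, 13, 16, 19]
18 → replaces 19 → [4, 5, 6, 7, 10, 13, 16, 18]
19 → extends → [4, 5, 6, 7, 10, 13, 16, 18, 19]
Length 9; one witness is 4, 5, 6, 7, 10, 13, 17, 18, 19.

4, 5, 6, 7, 10, 13, 17, 18, 19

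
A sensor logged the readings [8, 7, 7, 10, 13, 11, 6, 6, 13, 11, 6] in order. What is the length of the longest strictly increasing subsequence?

4

Track the smallest tail for each achievable length (strict):
8 → extends → [8]
7 → replaces 8 → [7]
7 → already a tail → [7]
10 → extends → [7, 10]
13 → extends → [7, 10, 13]
11 → replaces 13 → [7, 10, 11]
6 → replaces 7 → [6, 10, 11]
6 → already a tail → [6, 10, 11]
13 → extends → [6, 10, 11, 13]
11 → already a tail → [6, 10, 11, 13]
6 → already a tail → [6, 10, 11, 13]
Four tails, so the longest strictly increasing subsequence has length 4 (e.g. 8, 10, 11, 13).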